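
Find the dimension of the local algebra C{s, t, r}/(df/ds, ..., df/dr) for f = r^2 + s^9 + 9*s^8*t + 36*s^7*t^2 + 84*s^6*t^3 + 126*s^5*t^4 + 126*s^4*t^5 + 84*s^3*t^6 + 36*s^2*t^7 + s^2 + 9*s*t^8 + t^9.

8

The Hessian of f at 0 has rank 2. Corank 1: A-series; mu = 8 gives A_8.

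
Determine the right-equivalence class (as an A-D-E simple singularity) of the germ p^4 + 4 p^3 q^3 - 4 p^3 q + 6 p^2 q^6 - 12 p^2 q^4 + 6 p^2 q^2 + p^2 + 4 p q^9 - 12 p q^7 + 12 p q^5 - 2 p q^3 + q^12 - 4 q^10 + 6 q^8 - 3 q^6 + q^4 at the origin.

A3

The Hessian of f at 0 has rank 1. Corank 1: A-series; mu = 3 gives A_3.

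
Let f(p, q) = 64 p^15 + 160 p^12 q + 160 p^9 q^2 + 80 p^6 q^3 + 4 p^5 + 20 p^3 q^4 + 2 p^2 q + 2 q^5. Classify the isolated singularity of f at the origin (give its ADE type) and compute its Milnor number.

The Hessian of f at 0 has rank 0. Corank 2; j^3 = 2*p^2*q has shape L^2 M (L != M), so D-series; mu = 6 gives D_6.

Type D_{6}, Milnor number mu = 6.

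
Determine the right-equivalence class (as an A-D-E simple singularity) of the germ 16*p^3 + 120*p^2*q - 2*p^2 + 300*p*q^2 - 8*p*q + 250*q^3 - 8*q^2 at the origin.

A2

The Hessian of f at 0 has rank 1. Corank 1: A-series; mu = 2 gives A_2.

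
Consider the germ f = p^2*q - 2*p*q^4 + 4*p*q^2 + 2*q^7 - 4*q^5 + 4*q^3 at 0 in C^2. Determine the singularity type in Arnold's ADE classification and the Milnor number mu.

Type D_{8}, Milnor number mu = 8.

The Hessian of f at 0 has rank 0. Corank 2; j^3 = q*(p + 2*q)^2 has shape L^2 M (L != M), so D-series; mu = 8 gives D_8.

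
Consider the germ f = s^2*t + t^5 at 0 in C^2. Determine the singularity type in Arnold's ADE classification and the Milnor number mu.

The Hessian of f at 0 is [[0, 0], [0, 0]] with rank 0, so corank 2. A Groebner basis of the Jacobian ideal J(f) in C{s,t} is {s^2/5 + t^4, s^3, s*t}; counting standard monomials gives mu = 6. Corank 2; j^3 = s^2*t has shape L^2 M (L != M), so D-series; mu = 6 gives D_6.

Type D6, Milnor number mu = 6.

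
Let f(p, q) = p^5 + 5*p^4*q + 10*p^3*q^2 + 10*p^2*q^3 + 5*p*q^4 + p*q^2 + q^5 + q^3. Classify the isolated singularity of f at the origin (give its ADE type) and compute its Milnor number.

The Hessian of f at 0 is [[0, 0], [0, 0]] with rank 0, so corank 2. A Groebner basis of the Jacobian ideal J(f) in C{p,q} is {p^4 + q^2/5, q^3, p*q + q^2}; counting standard monomials gives mu = 6. Corank 2; j^3 = q^2*(p + q) has shape L^2 M (L != M), so D-series; mu = 6 gives D_6.

Type D_6, Milnor number mu = 6.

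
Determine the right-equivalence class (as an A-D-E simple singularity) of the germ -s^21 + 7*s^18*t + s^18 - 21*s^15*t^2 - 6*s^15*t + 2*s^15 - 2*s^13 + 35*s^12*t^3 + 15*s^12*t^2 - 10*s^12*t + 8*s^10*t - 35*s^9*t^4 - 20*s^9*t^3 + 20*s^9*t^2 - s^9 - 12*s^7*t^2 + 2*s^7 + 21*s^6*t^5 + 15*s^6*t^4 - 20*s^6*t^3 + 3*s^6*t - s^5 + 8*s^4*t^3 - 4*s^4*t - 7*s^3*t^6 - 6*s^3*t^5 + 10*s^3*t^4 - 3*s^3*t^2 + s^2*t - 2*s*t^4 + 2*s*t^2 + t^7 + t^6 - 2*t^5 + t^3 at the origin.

D_7

The Hessian of f at 0 is [[0, 0], [0, 0]] with rank 0, so corank 2. A Groebner basis of the Jacobian ideal J(f) in C{s,t} is {s^2/6 + t^5 - t^2/6, s^3 + t^3, s*t + t^2}; counting standard monomials gives mu = 7. Corank 2; j^3 = t*(s + t)^2 has shape L^2 M (L != M), so D-series; mu = 7 gives D_7.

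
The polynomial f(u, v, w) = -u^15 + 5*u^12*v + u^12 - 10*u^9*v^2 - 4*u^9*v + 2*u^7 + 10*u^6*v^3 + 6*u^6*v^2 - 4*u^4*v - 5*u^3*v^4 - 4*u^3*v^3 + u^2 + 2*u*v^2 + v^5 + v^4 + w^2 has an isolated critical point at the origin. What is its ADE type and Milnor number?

The Hessian of f at 0 is [[2, 0, 0], [0, 0, 0], [0, 0, 2]] with rank 2, so corank 1. A Groebner basis of the Jacobian ideal J(f) in C{u,v,w} is {u^2, u + v^2, w}; counting standard monomials gives mu = 4. Corank 1: A-series; mu = 4 gives A_4.

Type A4, Milnor number mu = 4.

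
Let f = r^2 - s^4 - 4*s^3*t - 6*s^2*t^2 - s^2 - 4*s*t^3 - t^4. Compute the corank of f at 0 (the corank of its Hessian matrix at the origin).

1

Hessian at 0 has rank 2.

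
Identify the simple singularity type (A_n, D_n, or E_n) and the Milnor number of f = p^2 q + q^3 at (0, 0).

Type D_{4}, Milnor number mu = 4.

The Hessian of f at 0 is [[0, 0], [0, 0]] with rank 0, so corank 2. A Groebner basis of the Jacobian ideal J(f) in C{p,q} is {q^3, p^2 + 3*q^2, p*q}; counting standard monomials gives mu = 4. Corank 2; j^3 = q*(p^2 + q^2) splits into three distinct lines over C (the quadratic factor has nonzero discriminant), so D_4.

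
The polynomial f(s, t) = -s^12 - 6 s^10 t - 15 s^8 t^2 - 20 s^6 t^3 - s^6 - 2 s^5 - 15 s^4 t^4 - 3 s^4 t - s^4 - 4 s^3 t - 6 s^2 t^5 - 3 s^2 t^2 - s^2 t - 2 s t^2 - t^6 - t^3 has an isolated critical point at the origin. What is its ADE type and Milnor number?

Type D_{7}, Milnor number mu = 7.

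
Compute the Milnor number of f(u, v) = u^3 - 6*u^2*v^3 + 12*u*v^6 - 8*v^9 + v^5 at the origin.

The Hessian of f at 0 has rank 0. Corank 2; j^3 = u^3 is a perfect cube, so E-series; the 5-jet and mu = 8 give E_8.

8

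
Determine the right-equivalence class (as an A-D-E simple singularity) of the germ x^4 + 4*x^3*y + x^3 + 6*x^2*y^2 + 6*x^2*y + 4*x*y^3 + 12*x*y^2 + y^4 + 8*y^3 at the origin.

The Hessian of f at 0 is [[0, 0], [0, 0]] with rank 0, so corank 2. A Groebner basis of the Jacobian ideal J(f) in C{x,y} is {y^4, x*y^2 + 5*y^3/3, x^2 + 4*x*y + 4*y^2}; counting standard monomials gives mu = 6. Corank 2; j^3 = (x + 2*y)^3 is a perfect cube, so E-series; the 4-jet and mu = 6 give E_6.

E_{6}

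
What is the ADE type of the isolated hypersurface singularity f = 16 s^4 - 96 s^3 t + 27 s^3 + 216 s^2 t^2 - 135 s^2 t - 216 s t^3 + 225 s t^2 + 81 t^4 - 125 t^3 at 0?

The Hessian of f at 0 is [[0, 0], [0, 0]] with rank 0, so corank 2. A Groebner basis of the Jacobian ideal J(f) in C{s,t} is {t^4, s*t^2 - 29*t^3/18, s^2 - 10*s*t/3 + 25*t^2/9}; counting standard monomials gives mu = 6. Corank 2; j^3 = (3*s - 5*t)^3 is a perfect cube, so E-series; the 4-jet and mu = 6 give E_6.

E6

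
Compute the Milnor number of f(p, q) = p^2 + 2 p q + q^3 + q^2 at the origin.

The Hessian of f at 0 has rank 1. Corank 1: A-series; mu = 2 gives A_2.

2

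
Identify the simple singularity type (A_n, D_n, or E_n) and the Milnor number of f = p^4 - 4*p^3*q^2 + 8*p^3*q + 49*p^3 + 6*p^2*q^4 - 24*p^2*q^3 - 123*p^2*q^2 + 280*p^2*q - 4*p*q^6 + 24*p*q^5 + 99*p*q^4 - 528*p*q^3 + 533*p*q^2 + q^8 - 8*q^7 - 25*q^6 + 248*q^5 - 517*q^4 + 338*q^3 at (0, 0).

The Hessian of f at 0 has rank 0. Corank 2; j^3 = (p + 2*q)*(7*p + 13*q)^2 has shape L^2 M (L != M), so D-series; mu = 5 gives D_5.

Type D_{5}, Milnor number mu = 5.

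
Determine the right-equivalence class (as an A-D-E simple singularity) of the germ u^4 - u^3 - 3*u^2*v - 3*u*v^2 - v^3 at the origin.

E_{6}

The Hessian of f at 0 has rank 0. Corank 2; j^3 = -(u + v)^3 is a perfect cube, so E-series; the 4-jet and mu = 6 give E_6.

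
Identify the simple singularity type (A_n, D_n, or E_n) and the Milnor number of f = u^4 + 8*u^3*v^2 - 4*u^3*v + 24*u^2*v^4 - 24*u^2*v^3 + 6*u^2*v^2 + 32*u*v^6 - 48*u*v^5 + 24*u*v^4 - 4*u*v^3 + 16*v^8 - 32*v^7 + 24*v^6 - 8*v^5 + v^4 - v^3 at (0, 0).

The Hessian of f at 0 has rank 0. Corank 2; j^3 = -v^3 is a perfect cube, so E-series; the 4-jet and mu = 6 give E_6.

Type E_6, Milnor number mu = 6.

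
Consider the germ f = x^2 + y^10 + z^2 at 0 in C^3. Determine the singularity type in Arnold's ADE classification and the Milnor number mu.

Type A_{9}, Milnor number mu = 9.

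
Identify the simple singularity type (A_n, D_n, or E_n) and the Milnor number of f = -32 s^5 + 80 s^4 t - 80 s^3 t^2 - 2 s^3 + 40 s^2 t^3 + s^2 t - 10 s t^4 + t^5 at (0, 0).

The Hessian of f at 0 is [[0, 0], [0, 0]] with rank 0, so corank 2. A Groebner basis of the Jacobian ideal J(f) in C{s,t} is {s*t/10 + t^4, s*t^2, s^2 - s*t/2}; counting standard monomials gives mu = 6. Corank 2; j^3 = -s^2*(2*s - t) has shape L^2 M (L != M), so D-series; mu = 6 gives D_6.

Type D_6, Milnor number mu = 6.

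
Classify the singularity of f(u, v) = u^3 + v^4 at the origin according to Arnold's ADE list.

E_{6}

The Hessian of f at 0 has rank 0. Corank 2; j^3 = u^3 is a perfect cube, so E-series; the 4-jet and mu = 6 give E_6.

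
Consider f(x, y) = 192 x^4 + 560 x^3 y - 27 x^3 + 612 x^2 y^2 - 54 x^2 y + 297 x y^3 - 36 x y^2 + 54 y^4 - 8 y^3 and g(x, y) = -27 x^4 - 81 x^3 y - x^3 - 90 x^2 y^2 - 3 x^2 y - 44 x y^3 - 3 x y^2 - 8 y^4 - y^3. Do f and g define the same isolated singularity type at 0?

Yes.

The Hessian of f at 0 has rank 0. Corank 2; j^3 = -(3*x + 2*y)^3 is a perfect cube, so E-series; the 4-jet and mu = 7 give E_7. The Hessian of g at 0 has rank 0. Corank 2; j^3 = -(x + y)^3 is a perfect cube, so E-series; the 4-jet and mu = 7 give E_7. Both have type E_7, hence right-equivalent.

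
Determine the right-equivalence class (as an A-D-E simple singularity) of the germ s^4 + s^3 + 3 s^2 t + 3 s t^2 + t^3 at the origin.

The Hessian of f at 0 is [[0, 0], [0, 0]] with rank 0, so corank 2. A Groebner basis of the Jacobian ideal J(f) in C{s,t} is {t^4, s*t^2 + 2*t^3/3, s^2 + 2*s*t + t^2}; counting standard monomials gives mu = 6. Corank 2; j^3 = (s + t)^3 is a perfect cube, so E-series; the 4-jet and mu = 6 give E_6.

E_{6}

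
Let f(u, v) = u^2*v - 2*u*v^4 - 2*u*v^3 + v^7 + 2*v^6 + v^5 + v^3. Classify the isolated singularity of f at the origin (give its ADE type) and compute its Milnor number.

Type D_{4}, Milnor number mu = 4.

The Hessian of f at 0 is [[0, 0], [0, 0]] with rank 0, so corank 2. A Groebner basis of the Jacobian ideal J(f) in C{u,v} is {v^3, u^2 + 3*v^2, u*v}; counting standard monomials gives mu = 4. Corank 2; j^3 = v*(u^2 + v^2) splits into three distinct lines over C (the quadratic factor has nonzero discriminant), so D_4.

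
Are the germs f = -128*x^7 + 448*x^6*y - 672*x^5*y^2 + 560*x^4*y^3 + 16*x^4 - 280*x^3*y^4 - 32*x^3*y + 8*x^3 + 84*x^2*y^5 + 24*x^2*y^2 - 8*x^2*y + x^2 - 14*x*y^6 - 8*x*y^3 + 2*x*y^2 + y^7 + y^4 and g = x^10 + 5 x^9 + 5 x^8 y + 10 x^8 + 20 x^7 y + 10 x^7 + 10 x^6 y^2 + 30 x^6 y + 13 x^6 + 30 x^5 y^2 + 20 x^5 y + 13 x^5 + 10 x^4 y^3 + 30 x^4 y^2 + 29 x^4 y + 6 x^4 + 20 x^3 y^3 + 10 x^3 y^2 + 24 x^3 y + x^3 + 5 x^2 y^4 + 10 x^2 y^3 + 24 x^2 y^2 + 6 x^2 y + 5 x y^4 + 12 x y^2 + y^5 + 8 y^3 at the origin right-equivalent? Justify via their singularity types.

The Hessian of f at 0 has rank 1. Corank 1: A-series; mu = 6 gives A_6. The Hessian of g at 0 has rank 0. Corank 2; j^3 = (x + 2*y)^3 is a perfect cube, so E-series; the 5-jet and mu = 8 give E_8. f is A_6 but g is E_8, hence not right-equivalent.

No.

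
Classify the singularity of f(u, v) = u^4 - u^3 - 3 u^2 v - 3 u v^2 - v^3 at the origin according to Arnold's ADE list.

E6

The Hessian of f at 0 has rank 0. Corank 2; j^3 = -(u + v)^3 is a perfect cube, so E-series; the 4-jet and mu = 6 give E_6.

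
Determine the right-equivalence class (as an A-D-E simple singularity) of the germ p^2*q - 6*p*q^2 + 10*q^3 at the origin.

D4

The Hessian of f at 0 has rank 0. Corank 2; j^3 = q*(p^2 - 6*p*q + 10*q^2) splits into three distinct lines over C (the quadratic factor has nonzero discriminant), so D_4.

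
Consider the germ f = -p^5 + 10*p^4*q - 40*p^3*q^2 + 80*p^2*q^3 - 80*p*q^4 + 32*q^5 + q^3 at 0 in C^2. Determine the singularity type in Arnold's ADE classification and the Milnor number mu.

The Hessian of f at 0 has rank 0. Corank 2; j^3 = q^3 is a perfect cube, so E-series; the 5-jet and mu = 8 give E_8.

Type E_{8}, Milnor number mu = 8.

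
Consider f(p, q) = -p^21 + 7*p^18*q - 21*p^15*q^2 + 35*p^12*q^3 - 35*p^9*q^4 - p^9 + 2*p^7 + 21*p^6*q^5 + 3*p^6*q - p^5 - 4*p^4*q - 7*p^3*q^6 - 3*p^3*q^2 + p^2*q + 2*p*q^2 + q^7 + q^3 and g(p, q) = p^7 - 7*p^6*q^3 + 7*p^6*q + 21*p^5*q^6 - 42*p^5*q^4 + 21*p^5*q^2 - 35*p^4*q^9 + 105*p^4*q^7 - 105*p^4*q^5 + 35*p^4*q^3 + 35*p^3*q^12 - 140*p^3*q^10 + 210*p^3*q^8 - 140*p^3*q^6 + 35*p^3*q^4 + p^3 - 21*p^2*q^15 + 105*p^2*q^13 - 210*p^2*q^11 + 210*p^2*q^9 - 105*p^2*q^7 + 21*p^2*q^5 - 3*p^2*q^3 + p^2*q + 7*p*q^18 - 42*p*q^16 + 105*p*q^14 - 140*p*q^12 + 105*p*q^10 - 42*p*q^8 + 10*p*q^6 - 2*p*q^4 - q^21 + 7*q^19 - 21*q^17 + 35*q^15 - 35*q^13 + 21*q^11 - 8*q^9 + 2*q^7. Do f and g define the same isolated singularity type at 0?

The Hessian of f at 0 is [[0, 0], [0, 0]] with rank 0, so corank 2. A Groebner basis of the Jacobian ideal J(f) in C{p,q} is {p^2/3 + p*q^3 - p*q/3 - 2*q^2/3, -p^2/2 + q^4 + q^2/2, p^3 - 3*p*q^2 - 2*q^3, p^2*q + 2*p*q^2 + q^3}; counting standard monomials gives mu = 8. Corank 2; j^3 = q*(p + q)^2 has shape L^2 M (L != M), so D-series; mu = 8 gives D_8. The Hessian of g at 0 is [[0, 0], [0, 0]] with rank 0, so corank 2. A Groebner basis of the Jacobian ideal J(g) in C{p,q} is {p^2/6 + p*q^3, -7*p^2/6 - p*q + q^4, p^3, p^2*q}; counting standard monomials gives mu = 8. Corank 2; j^3 = p^2*(p + q) has shape L^2 M (L != M), so D-series; mu = 8 gives D_8. Both have type D_8, hence right-equivalent.

Yes.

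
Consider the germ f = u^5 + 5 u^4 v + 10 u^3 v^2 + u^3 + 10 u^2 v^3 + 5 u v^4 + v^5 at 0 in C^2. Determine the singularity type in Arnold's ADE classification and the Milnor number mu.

Type E_{8}, Milnor number mu = 8.

The Hessian of f at 0 is [[0, 0], [0, 0]] with rank 0, so corank 2. A Groebner basis of the Jacobian ideal J(f) in C{u,v} is {v^5, u*v^3 + v^4/4, u^2}; counting standard monomials gives mu = 8. Corank 2; j^3 = u^3 is a perfect cube, so E-series; the 5-jet and mu = 8 give E_8.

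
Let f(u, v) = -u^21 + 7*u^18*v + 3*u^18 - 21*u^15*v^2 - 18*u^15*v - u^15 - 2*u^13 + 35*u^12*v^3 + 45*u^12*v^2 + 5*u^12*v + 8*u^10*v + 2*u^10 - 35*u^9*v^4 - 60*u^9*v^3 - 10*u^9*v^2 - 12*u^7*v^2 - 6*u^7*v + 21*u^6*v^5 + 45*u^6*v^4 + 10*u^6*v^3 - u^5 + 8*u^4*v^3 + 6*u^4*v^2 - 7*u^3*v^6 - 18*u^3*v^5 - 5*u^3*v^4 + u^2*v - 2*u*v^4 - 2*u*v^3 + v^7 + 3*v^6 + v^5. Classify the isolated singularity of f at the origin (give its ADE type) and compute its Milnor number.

Type D_7, Milnor number mu = 7.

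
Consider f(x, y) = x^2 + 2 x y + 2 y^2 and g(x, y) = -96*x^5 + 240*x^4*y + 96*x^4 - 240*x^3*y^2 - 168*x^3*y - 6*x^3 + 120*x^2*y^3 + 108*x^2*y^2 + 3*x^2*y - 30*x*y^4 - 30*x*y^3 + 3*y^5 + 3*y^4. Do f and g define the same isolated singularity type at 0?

No.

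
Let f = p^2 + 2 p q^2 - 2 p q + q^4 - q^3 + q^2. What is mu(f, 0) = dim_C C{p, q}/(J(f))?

The Hessian of f at 0 has rank 1. Corank 1: A-series; mu = 2 gives A_2.

2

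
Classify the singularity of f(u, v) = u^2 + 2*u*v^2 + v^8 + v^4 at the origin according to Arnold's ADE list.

A_7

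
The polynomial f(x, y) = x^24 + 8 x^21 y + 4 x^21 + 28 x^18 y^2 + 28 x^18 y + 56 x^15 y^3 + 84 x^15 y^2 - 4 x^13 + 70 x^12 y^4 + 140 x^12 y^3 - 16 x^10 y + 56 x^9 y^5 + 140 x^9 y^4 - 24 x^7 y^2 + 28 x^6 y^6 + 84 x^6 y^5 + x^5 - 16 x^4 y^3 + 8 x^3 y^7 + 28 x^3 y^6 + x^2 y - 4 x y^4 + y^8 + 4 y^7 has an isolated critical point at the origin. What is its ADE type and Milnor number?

Type D_{9}, Milnor number mu = 9.

The Hessian of f at 0 has rank 0. Corank 2; j^3 = x^2*y has shape L^2 M (L != M), so D-series; mu = 9 gives D_9.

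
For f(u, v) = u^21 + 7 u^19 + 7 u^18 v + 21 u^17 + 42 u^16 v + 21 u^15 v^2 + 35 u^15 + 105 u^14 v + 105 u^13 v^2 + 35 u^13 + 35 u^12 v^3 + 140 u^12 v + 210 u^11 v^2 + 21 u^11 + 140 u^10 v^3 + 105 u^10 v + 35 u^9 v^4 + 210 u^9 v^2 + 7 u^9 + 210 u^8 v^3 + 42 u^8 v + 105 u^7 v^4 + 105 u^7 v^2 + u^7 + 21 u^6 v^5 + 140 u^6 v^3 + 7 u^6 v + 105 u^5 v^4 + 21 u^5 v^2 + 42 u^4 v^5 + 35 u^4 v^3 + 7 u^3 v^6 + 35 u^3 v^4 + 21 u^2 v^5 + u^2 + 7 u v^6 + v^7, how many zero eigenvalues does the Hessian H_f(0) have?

1

The Hessian at 0 is [[2, 0], [0, 0]] of rank 1; hence corank 1.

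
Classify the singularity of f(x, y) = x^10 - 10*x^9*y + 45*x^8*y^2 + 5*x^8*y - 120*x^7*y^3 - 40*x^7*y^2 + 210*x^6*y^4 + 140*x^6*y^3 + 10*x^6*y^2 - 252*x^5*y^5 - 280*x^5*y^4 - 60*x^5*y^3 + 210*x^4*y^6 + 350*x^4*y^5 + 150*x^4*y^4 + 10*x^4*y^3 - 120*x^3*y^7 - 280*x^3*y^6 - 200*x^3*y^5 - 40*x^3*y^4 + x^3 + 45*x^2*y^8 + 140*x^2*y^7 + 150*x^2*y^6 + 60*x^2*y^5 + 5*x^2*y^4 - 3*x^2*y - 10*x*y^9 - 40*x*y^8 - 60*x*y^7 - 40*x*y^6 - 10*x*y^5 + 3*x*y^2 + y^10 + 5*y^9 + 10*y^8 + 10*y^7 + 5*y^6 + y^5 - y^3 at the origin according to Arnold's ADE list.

The Hessian of f at 0 has rank 0. Corank 2; j^3 = (x - y)^3 is a perfect cube, so E-series; the 5-jet and mu = 8 give E_8.

E_8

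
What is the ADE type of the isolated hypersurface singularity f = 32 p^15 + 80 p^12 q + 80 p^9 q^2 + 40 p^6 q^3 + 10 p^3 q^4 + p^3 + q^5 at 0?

E_{8}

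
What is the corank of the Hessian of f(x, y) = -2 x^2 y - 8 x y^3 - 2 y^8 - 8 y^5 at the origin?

The Hessian at 0 is [[0, 0], [0, 0]] of rank 0; hence corank 2.

2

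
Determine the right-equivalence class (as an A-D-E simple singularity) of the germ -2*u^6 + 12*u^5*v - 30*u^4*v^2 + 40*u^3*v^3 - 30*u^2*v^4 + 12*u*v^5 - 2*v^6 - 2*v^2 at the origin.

The Hessian of f at 0 is [[0, 0], [0, -4]] with rank 1, so corank 1. A Groebner basis of the Jacobian ideal J(f) in C{u,v} is {u^5, v}; counting standard monomials gives mu = 5. Corank 1: A-series; mu = 5 gives A_5.

A_5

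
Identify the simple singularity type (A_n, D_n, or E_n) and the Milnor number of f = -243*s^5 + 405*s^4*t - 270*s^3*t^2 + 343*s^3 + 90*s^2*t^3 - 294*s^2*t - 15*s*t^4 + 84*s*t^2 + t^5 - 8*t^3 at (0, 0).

Type E_{8}, Milnor number mu = 8.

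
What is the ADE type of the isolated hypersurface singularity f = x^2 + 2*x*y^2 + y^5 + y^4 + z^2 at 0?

A4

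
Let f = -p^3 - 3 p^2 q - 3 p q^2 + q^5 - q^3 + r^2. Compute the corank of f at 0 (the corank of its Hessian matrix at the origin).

2

The Hessian at 0 is [[0, 0, 0], [0, 0, 0], [0, 0, 2]] of rank 1; hence corank 2.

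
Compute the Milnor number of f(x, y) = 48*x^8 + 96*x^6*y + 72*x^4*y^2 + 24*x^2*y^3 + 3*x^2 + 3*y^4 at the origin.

The Hessian of f at 0 has rank 1. Corank 1: A-series; mu = 3 gives A_3.

3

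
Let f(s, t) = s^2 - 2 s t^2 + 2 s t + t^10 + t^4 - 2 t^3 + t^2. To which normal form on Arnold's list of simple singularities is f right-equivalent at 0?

The Hessian of f at 0 is [[2, 2], [2, 2]] with rank 1, so corank 1. A Groebner basis of the Jacobian ideal J(f) in C{s,t} is {s^5 - 10*s^4 - 30*s^3*t - 35*s^3 - 54*s^2*t - 23*s^2 - 27*s*t - 4*s - 4*t, s^4*t + 4*s^4 + 10*s^3*t + 10*s^3 + 15*s^2*t + 6*s^2 + 7*s*t + s + t, -s + t^2 - t}; counting standard monomials gives mu = 9. Corank 1: A-series; mu = 9 gives A_9.

A_{9}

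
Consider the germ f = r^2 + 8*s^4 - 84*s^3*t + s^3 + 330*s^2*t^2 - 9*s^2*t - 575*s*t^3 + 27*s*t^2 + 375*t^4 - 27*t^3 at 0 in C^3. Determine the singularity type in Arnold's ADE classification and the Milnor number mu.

Type E_{7}, Milnor number mu = 7.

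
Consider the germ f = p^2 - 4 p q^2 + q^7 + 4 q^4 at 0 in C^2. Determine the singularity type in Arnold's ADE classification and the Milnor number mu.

Type A_6, Milnor number mu = 6.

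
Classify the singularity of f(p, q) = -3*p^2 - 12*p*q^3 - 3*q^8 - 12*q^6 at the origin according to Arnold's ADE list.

A_7

The Hessian of f at 0 has rank 1. Corank 1: A-series; mu = 7 gives A_7.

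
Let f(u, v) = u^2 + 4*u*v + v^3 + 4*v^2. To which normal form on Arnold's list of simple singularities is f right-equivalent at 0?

A2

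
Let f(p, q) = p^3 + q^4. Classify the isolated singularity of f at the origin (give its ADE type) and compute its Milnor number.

Type E_6, Milnor number mu = 6.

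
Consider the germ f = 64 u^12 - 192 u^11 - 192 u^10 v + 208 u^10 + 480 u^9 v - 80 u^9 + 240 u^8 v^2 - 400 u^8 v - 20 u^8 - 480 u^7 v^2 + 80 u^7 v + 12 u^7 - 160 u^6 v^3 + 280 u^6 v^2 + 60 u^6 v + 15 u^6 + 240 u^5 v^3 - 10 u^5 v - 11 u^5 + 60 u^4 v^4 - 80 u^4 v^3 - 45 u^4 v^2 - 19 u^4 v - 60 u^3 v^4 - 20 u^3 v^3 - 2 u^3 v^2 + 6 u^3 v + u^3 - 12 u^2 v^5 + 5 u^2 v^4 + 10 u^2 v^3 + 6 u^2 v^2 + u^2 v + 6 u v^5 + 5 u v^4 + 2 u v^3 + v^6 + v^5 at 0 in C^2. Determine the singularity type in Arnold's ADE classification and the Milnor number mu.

Type D_{7}, Milnor number mu = 7.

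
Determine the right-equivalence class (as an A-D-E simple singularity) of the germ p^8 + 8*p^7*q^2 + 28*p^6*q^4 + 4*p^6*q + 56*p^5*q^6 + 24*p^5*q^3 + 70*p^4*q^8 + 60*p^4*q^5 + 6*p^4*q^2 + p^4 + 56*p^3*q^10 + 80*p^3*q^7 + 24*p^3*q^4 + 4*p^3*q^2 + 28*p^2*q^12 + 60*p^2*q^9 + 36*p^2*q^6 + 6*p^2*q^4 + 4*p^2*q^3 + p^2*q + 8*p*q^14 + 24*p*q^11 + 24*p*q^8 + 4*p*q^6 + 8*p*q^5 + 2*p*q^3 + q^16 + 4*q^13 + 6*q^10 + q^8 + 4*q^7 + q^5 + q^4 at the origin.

D_{5}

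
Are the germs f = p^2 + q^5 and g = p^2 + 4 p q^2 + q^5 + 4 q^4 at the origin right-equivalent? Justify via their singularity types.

Yes.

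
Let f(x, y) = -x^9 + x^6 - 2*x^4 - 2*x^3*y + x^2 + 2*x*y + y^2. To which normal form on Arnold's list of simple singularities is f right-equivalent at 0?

A_{8}

The Hessian of f at 0 has rank 1. Corank 1: A-series; mu = 8 gives A_8.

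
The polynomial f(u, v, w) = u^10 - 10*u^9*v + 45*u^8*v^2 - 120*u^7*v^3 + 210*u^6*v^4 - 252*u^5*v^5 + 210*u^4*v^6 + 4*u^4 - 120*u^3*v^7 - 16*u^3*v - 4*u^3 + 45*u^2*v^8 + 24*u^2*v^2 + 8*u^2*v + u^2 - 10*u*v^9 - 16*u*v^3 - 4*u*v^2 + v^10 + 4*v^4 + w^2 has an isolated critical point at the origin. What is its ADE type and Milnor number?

Type A_9, Milnor number mu = 9.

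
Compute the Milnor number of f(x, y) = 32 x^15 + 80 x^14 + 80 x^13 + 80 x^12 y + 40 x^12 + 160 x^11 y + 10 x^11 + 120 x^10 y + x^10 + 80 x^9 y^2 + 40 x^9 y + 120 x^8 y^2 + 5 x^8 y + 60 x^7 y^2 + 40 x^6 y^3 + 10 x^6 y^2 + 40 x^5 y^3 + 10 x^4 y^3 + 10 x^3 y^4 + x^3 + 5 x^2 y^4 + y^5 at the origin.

8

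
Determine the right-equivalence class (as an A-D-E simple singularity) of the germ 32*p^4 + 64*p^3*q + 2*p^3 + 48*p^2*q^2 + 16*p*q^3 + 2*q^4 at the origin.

The Hessian of f at 0 is [[0, 0], [0, 0]] with rank 0, so corank 2. A Groebner basis of the Jacobian ideal J(f) in C{p,q} is {q^4, p*q^2 + q^3/6, p^2}; counting standard monomials gives mu = 6. Corank 2; j^3 = 2*p^3 is a perfect cube, so E-series; the 4-jet and mu = 6 give E_6.

E_{6}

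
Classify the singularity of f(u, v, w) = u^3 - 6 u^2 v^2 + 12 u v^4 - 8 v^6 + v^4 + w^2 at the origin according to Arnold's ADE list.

The Hessian of f at 0 has rank 1. Corank 2; j^3 = u^3 is a perfect cube, so E-series; the 4-jet and mu = 6 give E_6.

E_{6}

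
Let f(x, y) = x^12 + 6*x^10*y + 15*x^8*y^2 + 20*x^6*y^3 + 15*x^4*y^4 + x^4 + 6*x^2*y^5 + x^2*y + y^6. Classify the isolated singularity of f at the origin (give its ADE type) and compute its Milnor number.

Type D7, Milnor number mu = 7.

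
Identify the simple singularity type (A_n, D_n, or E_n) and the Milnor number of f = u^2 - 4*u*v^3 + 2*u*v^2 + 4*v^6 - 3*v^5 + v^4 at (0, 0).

Type A4, Milnor number mu = 4.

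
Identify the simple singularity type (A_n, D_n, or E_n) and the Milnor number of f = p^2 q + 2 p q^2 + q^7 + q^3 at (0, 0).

Type D_8, Milnor number mu = 8.

The Hessian of f at 0 has rank 0. Corank 2; j^3 = q*(p + q)^2 has shape L^2 M (L != M), so D-series; mu = 8 gives D_8.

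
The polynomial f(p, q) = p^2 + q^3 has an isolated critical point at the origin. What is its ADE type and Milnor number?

Type A_{2}, Milnor number mu = 2.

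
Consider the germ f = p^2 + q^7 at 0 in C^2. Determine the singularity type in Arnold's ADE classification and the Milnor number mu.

The Hessian of f at 0 is [[2, 0], [0, 0]] with rank 1, so corank 1. A Groebner basis of the Jacobian ideal J(f) in C{p,q} is {q^6, p}; counting standard monomials gives mu = 6. Corank 1: A-series; mu = 6 gives A_6.

Type A6, Milnor number mu = 6.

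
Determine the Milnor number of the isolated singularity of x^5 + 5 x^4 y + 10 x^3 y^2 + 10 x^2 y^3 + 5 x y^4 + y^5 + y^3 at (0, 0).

The Hessian of f at 0 has rank 0. Corank 2; j^3 = y^3 is a perfect cube, so E-series; the 5-jet and mu = 8 give E_8.

8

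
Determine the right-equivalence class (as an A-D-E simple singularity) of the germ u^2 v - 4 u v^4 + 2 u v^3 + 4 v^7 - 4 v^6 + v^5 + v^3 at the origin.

D_{4}

The Hessian of f at 0 is [[0, 0], [0, 0]] with rank 0, so corank 2. A Groebner basis of the Jacobian ideal J(f) in C{u,v} is {v^3, u^2 + 3*v^2, u*v}; counting standard monomials gives mu = 4. Corank 2; j^3 = v*(u^2 + v^2) splits into three distinct lines over C (the quadratic factor has nonzero discriminant), so D_4.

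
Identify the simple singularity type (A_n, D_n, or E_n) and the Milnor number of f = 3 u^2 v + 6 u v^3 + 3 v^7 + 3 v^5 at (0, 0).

The Hessian of f at 0 has rank 0. Corank 2; j^3 = 3*u^2*v has shape L^2 M (L != M), so D-series; mu = 8 gives D_8.

Type D8, Milnor number mu = 8.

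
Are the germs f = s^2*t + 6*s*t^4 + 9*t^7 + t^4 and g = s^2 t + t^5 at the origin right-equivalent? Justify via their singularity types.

The Hessian of f at 0 has rank 0. Corank 2; j^3 = s^2*t has shape L^2 M (L != M), so D-series; mu = 5 gives D_5. The Hessian of g at 0 has rank 0. Corank 2; j^3 = s^2*t has shape L^2 M (L != M), so D-series; mu = 6 gives D_6. f is D_5 but g is D_6, hence not right-equivalent.

No.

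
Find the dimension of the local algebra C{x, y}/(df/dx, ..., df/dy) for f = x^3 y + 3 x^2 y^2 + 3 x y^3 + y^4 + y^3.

The Hessian of f at 0 has rank 0. Corank 2; j^3 = y^3 is a perfect cube, so E-series; the 4-jet and mu = 7 give E_7.

7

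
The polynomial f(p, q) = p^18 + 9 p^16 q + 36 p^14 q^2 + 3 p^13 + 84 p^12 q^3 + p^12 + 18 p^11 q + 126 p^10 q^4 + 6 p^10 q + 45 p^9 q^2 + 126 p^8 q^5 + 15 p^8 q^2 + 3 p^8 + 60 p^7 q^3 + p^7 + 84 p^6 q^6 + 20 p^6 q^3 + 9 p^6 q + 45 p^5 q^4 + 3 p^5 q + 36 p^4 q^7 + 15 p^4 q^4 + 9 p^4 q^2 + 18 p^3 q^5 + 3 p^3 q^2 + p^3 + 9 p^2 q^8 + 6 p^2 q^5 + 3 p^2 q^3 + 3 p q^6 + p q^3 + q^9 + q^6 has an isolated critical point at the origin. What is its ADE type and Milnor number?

The Hessian of f at 0 is [[0, 0], [0, 0]] with rank 0, so corank 2. A Groebner basis of the Jacobian ideal J(f) in C{p,q} is {p^3, p*q^2, 3*p^2 + q^3}; counting standard monomials gives mu = 7. Corank 2; j^3 = p^3 is a perfect cube, so E-series; the 4-jet and mu = 7 give E_7.

Type E7, Milnor number mu = 7.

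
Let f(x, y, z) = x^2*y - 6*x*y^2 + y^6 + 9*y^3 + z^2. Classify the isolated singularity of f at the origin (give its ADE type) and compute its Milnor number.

The Hessian of f at 0 is [[0, 0, 0], [0, 0, 0], [0, 0, 2]] with rank 1, so corank 2. A Groebner basis of the Jacobian ideal J(f) in C{x,y,z} is {x^2/6 + y^5 - 3*y^2/2, x^3 - 27*y^3, x*y - 3*y^2, z}; counting standard monomials gives mu = 7. Corank 2; j^3 = y*(x - 3*y)^2 has shape L^2 M (L != M), so D-series; mu = 7 gives D_7.

Type D_7, Milnor number mu = 7.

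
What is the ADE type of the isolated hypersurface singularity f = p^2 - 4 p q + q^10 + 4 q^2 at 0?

A_9

The Hessian of f at 0 has rank 1. Corank 1: A-series; mu = 9 gives A_9.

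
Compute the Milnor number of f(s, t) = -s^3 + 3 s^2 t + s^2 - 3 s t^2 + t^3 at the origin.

The Hessian of f at 0 is [[2, 0], [0, 0]] with rank 1, so corank 1. A Groebner basis of the Jacobian ideal J(f) in C{s,t} is {t^2, s}; counting standard monomials gives mu = 2. Corank 1: A-series; mu = 2 gives A_2.

2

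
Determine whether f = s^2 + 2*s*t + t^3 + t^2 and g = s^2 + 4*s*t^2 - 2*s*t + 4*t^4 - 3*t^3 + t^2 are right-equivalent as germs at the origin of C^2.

The Hessian of f at 0 has rank 1. Corank 1: A-series; mu = 2 gives A_2. The Hessian of g at 0 has rank 1. Corank 1: A-series; mu = 2 gives A_2. Both have type A_2, hence right-equivalent.

Yes.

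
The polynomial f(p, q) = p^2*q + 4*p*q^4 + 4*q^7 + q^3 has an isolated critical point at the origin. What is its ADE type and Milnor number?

Type D4, Milnor number mu = 4.

The Hessian of f at 0 is [[0, 0], [0, 0]] with rank 0, so corank 2. A Groebner basis of the Jacobian ideal J(f) in C{p,q} is {q^3, p^2 + 3*q^2, p*q}; counting standard monomials gives mu = 4. Corank 2; j^3 = q*(p^2 + q^2) splits into three distinct lines over C (the quadratic factor has nonzero discriminant), so D_4.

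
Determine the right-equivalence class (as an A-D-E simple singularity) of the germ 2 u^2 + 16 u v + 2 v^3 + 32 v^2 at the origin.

A_2

The Hessian of f at 0 has rank 1. Corank 1: A-series; mu = 2 gives A_2.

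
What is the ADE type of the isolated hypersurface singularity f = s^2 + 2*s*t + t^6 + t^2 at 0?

The Hessian of f at 0 has rank 1. Corank 1: A-series; mu = 5 gives A_5.

A_5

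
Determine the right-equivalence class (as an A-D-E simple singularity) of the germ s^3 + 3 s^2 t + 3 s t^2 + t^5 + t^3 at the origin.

E_8

The Hessian of f at 0 has rank 0. Corank 2; j^3 = (s + t)^3 is a perfect cube, so E-series; the 5-jet and mu = 8 give E_8.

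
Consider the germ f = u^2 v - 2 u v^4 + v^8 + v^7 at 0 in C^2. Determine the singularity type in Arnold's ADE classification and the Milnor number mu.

Type D9, Milnor number mu = 9.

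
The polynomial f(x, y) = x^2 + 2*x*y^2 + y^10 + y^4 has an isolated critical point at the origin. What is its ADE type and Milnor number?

Type A_9, Milnor number mu = 9.

The Hessian of f at 0 is [[2, 0], [0, 0]] with rank 1, so corank 1. A Groebner basis of the Jacobian ideal J(f) in C{x,y} is {x^5, x^4*y, x + y^2}; counting standard monomials gives mu = 9. Corank 1: A-series; mu = 9 gives A_9.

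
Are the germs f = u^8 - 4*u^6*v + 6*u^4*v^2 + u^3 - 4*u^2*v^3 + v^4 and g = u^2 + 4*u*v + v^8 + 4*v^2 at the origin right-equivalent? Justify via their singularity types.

The Hessian of f at 0 has rank 0. Corank 2; j^3 = u^3 is a perfect cube, so E-series; the 4-jet and mu = 6 give E_6. The Hessian of g at 0 has rank 1. Corank 1: A-series; mu = 7 gives A_7. f is E_6 but g is A_7, hence not right-equivalent.

No.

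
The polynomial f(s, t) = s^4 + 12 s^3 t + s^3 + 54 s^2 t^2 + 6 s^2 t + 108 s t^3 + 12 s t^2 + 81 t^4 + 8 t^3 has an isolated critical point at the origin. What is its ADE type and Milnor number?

Type E_{6}, Milnor number mu = 6.

The Hessian of f at 0 is [[0, 0], [0, 0]] with rank 0, so corank 2. A Groebner basis of the Jacobian ideal J(f) in C{s,t} is {t^4, s*t^2 + 7*t^3/3, s^2 + 4*s*t + 4*t^2}; counting standard monomials gives mu = 6. Corank 2; j^3 = (s + 2*t)^3 is a perfect cube, so E-series; the 4-jet and mu = 6 give E_6.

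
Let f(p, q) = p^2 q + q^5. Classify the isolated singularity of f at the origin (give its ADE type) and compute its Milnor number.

The Hessian of f at 0 has rank 0. Corank 2; j^3 = p^2*q has shape L^2 M (L != M), so D-series; mu = 6 gives D_6.

Type D_{6}, Milnor number mu = 6.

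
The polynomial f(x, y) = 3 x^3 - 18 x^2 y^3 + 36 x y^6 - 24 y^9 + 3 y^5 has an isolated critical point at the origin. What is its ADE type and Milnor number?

The Hessian of f at 0 is [[0, 0], [0, 0]] with rank 0, so corank 2. A Groebner basis of the Jacobian ideal J(f) in C{x,y} is {-x^2/4 + x*y^3, y^4, x^3, x^2*y}; counting standard monomials gives mu = 8. Corank 2; j^3 = 3*x^3 is a perfect cube, so E-series; the 5-jet and mu = 8 give E_8.

Type E_8, Milnor number mu = 8.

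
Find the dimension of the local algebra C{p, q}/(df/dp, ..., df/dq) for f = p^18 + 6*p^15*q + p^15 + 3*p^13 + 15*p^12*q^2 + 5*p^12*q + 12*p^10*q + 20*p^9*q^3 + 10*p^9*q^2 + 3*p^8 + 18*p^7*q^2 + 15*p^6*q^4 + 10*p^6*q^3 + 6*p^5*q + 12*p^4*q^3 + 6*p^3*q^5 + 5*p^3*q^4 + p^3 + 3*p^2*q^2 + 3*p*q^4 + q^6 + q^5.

8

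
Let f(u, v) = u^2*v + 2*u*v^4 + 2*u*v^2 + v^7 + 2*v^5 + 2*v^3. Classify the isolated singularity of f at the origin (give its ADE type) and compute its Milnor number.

The Hessian of f at 0 is [[0, 0], [0, 0]] with rank 0, so corank 2. A Groebner basis of the Jacobian ideal J(f) in C{u,v} is {v^3, u^2 + 2*v^2, u*v + v^2}; counting standard monomials gives mu = 4. Corank 2; j^3 = v*(u^2 + 2*u*v + 2*v^2) splits into three distinct lines over C (the quadratic factor has nonzero discriminant), so D_4.

Type D_4, Milnor number mu = 4.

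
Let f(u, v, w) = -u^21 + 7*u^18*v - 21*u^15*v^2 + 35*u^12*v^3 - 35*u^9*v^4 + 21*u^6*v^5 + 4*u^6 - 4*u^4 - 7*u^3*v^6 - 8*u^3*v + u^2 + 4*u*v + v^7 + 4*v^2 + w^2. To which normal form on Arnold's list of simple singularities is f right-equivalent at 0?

A_6

The Hessian of f at 0 is [[2, 4, 0], [4, 8, 0], [0, 0, 2]] with rank 2, so corank 1. A Groebner basis of the Jacobian ideal J(f) in C{u,v,w} is {u*v/16 + v^4 + v^2/8, u*v^2 - u/24 + 4*v^3/3 - v/12, u^2 + 4*u*v + 4*v^2, w}; counting standard monomials gives mu = 6. Corank 1: A-series; mu = 6 gives A_6.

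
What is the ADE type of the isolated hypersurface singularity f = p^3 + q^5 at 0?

E_{8}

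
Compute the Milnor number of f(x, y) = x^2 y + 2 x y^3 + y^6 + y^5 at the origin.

7

The Hessian of f at 0 has rank 0. Corank 2; j^3 = x^2*y has shape L^2 M (L != M), so D-series; mu = 7 gives D_7.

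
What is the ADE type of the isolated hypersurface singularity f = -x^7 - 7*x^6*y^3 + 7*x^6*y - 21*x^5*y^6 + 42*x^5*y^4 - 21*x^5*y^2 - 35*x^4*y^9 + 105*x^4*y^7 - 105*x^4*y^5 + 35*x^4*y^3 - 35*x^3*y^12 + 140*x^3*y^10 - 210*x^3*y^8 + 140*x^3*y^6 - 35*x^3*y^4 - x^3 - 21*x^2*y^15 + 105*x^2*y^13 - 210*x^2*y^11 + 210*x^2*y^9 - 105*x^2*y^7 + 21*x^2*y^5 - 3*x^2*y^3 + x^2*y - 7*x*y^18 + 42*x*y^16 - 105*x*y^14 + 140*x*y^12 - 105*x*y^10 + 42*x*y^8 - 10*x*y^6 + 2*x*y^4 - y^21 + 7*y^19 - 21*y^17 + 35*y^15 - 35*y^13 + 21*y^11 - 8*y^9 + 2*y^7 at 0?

D8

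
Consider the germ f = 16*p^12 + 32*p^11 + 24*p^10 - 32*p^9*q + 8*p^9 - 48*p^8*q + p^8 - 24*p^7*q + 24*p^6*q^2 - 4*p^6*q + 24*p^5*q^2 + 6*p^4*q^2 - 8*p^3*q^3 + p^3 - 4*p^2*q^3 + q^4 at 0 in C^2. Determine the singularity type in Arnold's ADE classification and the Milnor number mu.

Type E6, Milnor number mu = 6.

The Hessian of f at 0 has rank 0. Corank 2; j^3 = p^3 is a perfect cube, so E-series; the 4-jet and mu = 6 give E_6.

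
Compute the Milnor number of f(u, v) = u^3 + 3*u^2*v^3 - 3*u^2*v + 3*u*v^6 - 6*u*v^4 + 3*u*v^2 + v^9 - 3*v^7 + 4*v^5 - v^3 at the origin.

8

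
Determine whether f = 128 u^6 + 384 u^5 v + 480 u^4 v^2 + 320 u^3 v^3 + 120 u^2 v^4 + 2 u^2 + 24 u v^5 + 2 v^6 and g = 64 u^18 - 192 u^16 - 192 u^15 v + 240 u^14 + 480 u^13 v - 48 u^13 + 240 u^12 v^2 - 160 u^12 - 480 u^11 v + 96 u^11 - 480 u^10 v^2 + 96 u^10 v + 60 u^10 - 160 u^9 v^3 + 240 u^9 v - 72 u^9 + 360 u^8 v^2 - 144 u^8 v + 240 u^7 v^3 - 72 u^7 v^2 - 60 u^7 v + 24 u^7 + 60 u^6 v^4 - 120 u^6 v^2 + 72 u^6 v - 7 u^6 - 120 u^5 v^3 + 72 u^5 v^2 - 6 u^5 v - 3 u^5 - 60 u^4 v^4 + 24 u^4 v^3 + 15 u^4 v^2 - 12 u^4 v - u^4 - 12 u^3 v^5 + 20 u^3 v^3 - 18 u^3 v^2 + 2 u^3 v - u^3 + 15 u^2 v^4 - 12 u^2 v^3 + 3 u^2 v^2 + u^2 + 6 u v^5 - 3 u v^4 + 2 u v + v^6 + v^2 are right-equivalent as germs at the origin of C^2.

No.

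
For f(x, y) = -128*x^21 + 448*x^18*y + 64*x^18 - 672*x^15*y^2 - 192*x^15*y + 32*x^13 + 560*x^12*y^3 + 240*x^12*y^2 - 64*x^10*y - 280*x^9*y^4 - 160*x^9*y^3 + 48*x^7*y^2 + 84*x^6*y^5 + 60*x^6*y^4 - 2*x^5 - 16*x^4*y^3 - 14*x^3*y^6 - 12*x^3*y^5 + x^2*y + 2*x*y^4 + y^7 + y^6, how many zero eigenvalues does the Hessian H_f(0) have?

2

Hessian at 0 has rank 0.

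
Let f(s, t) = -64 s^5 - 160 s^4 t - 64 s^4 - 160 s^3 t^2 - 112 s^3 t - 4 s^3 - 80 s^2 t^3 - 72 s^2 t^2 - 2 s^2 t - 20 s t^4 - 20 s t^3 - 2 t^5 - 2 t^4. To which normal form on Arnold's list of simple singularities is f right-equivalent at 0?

The Hessian of f at 0 has rank 0. Corank 2; j^3 = -2*s^2*(2*s + t) has shape L^2 M (L != M), so D-series; mu = 5 gives D_5.

D_{5}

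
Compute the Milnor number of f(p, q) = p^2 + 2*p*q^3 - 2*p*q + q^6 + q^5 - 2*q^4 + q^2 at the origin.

The Hessian of f at 0 is [[2, -2], [-2, 2]] with rank 1, so corank 1. A Groebner basis of the Jacobian ideal J(f) in C{p,q} is {p + q^3 - q, p^2 - q^2, p*q - q^2}; counting standard monomials gives mu = 4. Corank 1: A-series; mu = 4 gives A_4.

4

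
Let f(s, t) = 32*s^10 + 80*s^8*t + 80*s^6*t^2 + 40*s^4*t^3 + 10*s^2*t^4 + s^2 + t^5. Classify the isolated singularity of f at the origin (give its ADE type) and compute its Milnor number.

Type A_{4}, Milnor number mu = 4.

The Hessian of f at 0 is [[2, 0], [0, 0]] with rank 1, so corank 1. A Groebner basis of the Jacobian ideal J(f) in C{s,t} is {t^4, s}; counting standard monomials gives mu = 4. Corank 1: A-series; mu = 4 gives A_4.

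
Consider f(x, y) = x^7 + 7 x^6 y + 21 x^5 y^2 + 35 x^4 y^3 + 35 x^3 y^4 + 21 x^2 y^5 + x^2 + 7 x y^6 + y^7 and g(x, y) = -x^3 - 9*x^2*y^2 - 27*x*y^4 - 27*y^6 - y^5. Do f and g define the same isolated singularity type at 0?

The Hessian of f at 0 is [[2, 0], [0, 0]] with rank 1, so corank 1. A Groebner basis of the Jacobian ideal J(f) in C{x,y} is {y^6, x}; counting standard monomials gives mu = 6. Corank 1: A-series; mu = 6 gives A_6. The Hessian of g at 0 is [[0, 0], [0, 0]] with rank 0, so corank 2. A Groebner basis of the Jacobian ideal J(g) in C{x,y} is {y^4, x^3, x^2/6 + x*y^2}; counting standard monomials gives mu = 8. Corank 2; j^3 = -x^3 is a perfect cube, so E-series; the 5-jet and mu = 8 give E_8. f is A_6 but g is E_8, hence not right-equivalent.

No.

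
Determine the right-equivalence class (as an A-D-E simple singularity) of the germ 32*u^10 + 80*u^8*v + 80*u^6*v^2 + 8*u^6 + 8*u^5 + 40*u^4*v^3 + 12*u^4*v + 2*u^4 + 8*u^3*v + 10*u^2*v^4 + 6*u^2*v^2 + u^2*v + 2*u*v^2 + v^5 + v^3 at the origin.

D_{6}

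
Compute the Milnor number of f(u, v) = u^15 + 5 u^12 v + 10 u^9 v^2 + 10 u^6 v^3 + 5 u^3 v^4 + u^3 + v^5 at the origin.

The Hessian of f at 0 has rank 0. Corank 2; j^3 = u^3 is a perfect cube, so E-series; the 5-jet and mu = 8 give E_8.

8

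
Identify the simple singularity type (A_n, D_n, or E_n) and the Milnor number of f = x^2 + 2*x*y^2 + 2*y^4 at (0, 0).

The Hessian of f at 0 has rank 1. Corank 1: A-series; mu = 3 gives A_3.

Type A3, Milnor number mu = 3.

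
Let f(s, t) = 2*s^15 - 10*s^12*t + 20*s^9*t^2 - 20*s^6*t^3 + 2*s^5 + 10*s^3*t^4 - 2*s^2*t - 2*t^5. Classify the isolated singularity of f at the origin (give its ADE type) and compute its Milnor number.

The Hessian of f at 0 has rank 0. Corank 2; j^3 = -2*s^2*t has shape L^2 M (L != M), so D-series; mu = 6 gives D_6.

Type D6, Milnor number mu = 6.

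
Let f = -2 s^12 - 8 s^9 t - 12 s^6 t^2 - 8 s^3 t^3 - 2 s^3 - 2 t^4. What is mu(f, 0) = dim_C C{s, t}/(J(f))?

6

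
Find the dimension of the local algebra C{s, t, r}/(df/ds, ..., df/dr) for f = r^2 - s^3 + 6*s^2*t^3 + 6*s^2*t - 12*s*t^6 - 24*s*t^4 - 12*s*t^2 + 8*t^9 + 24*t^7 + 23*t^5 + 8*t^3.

8

The Hessian of f at 0 has rank 1. Corank 2; j^3 = -(s - 2*t)^3 is a perfect cube, so E-series; the 5-jet and mu = 8 give E_8.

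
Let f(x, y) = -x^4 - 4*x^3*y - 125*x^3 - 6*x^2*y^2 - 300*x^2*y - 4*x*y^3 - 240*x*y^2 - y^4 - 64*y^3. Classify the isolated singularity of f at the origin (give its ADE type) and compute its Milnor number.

Type E_{6}, Milnor number mu = 6.

The Hessian of f at 0 has rank 0. Corank 2; j^3 = -(5*x + 4*y)^3 is a perfect cube, so E-series; the 4-jet and mu = 6 give E_6.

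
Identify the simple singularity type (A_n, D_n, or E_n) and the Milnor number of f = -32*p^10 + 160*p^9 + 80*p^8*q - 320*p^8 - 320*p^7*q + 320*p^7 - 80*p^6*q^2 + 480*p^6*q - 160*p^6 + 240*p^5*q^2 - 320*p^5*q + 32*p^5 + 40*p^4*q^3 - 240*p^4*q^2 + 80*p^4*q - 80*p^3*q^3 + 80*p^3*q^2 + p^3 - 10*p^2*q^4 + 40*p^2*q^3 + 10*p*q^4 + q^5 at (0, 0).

The Hessian of f at 0 has rank 0. Corank 2; j^3 = p^3 is a perfect cube, so E-series; the 5-jet and mu = 8 give E_8.

Type E_{8}, Milnor number mu = 8.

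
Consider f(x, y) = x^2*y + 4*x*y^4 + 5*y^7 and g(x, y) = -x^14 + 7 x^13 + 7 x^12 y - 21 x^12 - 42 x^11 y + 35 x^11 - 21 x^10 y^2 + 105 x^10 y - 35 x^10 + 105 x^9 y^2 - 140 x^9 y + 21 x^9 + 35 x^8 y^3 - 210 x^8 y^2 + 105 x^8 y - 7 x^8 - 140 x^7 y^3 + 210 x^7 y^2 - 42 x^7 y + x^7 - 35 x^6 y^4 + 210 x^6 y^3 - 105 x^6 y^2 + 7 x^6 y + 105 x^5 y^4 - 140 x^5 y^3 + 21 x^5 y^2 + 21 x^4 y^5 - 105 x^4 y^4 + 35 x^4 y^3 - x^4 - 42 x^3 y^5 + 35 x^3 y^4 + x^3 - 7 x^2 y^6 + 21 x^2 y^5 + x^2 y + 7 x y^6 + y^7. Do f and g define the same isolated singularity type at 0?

Yes.

The Hessian of f at 0 has rank 0. Corank 2; j^3 = x^2*y has shape L^2 M (L != M), so D-series; mu = 8 gives D_8. The Hessian of g at 0 has rank 0. Corank 2; j^3 = x^2*(x + y) has shape L^2 M (L != M), so D-series; mu = 8 gives D_8. Both have type D_8, hence right-equivalent.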